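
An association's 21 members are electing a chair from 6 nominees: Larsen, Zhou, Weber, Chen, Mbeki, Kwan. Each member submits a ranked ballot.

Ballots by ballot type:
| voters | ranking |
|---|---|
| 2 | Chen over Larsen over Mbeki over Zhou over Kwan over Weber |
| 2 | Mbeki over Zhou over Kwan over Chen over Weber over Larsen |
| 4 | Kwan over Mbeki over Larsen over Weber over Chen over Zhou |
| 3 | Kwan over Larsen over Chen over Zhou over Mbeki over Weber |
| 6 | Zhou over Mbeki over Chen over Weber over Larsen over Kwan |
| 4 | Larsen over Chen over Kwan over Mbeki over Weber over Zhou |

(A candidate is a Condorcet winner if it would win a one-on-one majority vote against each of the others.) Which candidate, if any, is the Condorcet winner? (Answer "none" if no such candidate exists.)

Check each pair by majority over 21 ballots:
Larsen vs Zhou: Larsen, 13–8.
Larsen vs Weber: Larsen wins 13–8.
Larsen–Chen: Larsen 11–10.
Larsen vs Mbeki: Mbeki wins 12–9.
Larsen vs Kwan: Larsen wins 12–9.
Zhou vs Weber: Zhou wins 13–8.
Zhou vs Chen: Chen wins 13–8.
Zhou vs Mbeki: Mbeki wins 12–9.
Zhou–Kwan: Kwan 11–10.
Weber–Chen: Chen 17–4.
Weber–Mbeki: Mbeki 21–0.
Weber vs Kwan: Kwan wins 15–6.
Chen–Mbeki: Mbeki 12–9.
Chen vs Kwan: Chen, 12–9.
Mbeki vs Kwan: Kwan, 11–10.
Each candidate drops at least one matchup (Larsen loses to Mbeki; Zhou loses to Larsen; Weber loses to Larsen; Chen loses to Larsen; Mbeki loses to Kwan; Kwan loses to Larsen); the cycle Larsen beats Kwan beats Mbeki beats Larsen rules out a Condorcet winner.

none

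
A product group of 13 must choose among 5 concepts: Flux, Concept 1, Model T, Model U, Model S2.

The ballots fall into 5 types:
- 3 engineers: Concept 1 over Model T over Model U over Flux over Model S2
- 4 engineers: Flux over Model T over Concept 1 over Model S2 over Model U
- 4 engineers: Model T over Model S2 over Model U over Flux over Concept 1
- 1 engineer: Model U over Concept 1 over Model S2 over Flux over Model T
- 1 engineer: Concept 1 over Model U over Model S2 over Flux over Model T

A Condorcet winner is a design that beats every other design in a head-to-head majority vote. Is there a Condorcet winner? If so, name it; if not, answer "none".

Model T

Head-to-head results (13 engineers):
Flux–Concept 1: Flux 8–5.
Flux vs Model T: Model T, 7–6.
Flux vs Model U: Model U wins 9–4.
Flux vs Model S2: Flux, 7–6.
Concept 1–Model T: Model T 8–5.
Concept 1–Model U: Concept 1 8–5.
Concept 1 vs Model S2: Concept 1 wins 9–4.
Model T vs Model U: Model T, 11–2.
Model T vs Model S2: Model T, 11–2.
Model U vs Model S2: Model S2, 8–5.
Model T wins every pairwise contest, so Model T is the Condorcet winner.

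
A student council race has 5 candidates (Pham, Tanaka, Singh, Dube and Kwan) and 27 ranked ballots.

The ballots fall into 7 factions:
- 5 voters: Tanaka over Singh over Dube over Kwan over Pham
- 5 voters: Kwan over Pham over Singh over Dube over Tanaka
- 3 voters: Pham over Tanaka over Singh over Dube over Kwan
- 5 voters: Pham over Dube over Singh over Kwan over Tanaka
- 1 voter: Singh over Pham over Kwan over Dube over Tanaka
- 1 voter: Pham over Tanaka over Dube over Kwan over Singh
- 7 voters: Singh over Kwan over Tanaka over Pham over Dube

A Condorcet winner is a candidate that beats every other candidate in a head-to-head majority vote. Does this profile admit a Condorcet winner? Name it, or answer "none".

none

Pairwise majorities:
Pham vs Tanaka: Pham wins 15–12.
Pham vs Singh: Pham is ranked higher on 5+3+5+1 = 14 ballots, Singh on 13. Pham wins 14–13.
Pham vs Dube: 5+3+5+1+1+7 = 22 for Pham, 5 for Dube — Pham by 22–5.
Pham vs Kwan: Kwan wins 17–10.
Tanaka–Singh: Singh 18–9.
Tanaka–Dube: Tanaka 16–11.
Tanaka vs Kwan: Tanaka preferred on 5+3+1 = 9 ballots; Kwan wins 18–9.
Singh vs Dube: 5+5+3+1+7 = 21 for Singh, 6 for Dube — Singh by 21–6.
Singh vs Kwan: 5+3+5+1+7 = 21 for Singh, 6 for Kwan — Singh by 21–6.
Dube vs Kwan: Dube is ranked higher on 5+3+5+1 = 14 ballots, Kwan on 13. Dube wins 14–13.
No candidate is unbeaten: Pham loses to Kwan; Tanaka loses to Pham; Singh loses to Pham; Dube loses to Pham; Kwan loses to Singh. In particular Pham beats Singh beats Kwan beats Pham is a majority cycle — no Condorcet winner exists.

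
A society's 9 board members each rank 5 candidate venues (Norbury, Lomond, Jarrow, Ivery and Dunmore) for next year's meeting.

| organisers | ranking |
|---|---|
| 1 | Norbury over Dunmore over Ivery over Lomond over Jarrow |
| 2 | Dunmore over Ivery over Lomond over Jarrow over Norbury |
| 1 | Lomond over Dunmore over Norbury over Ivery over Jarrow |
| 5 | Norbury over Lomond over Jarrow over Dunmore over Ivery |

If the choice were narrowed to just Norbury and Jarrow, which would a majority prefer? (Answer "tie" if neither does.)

Ballots ranking Norbury above Jarrow: 1 + 1 + 5 = 7.
Ballots ranking Jarrow above Norbury: 9 − 7 = 2.
Norbury wins the head-to-head 7–2.

Norbury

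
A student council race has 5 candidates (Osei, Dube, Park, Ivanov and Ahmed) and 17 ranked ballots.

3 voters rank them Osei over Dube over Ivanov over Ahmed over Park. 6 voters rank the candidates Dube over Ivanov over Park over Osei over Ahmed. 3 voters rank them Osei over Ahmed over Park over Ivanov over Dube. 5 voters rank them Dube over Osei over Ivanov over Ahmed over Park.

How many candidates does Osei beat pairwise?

3

Osei against each rival (17 voters):
Osei vs Dube: Dube, 11–6.
Osei vs Park: 11 to 6, Osei.
Osei vs Ivanov: Osei, 11–6.
Osei vs Ahmed: 3+6+3+5 = 17 for Osei, 0 for Ahmed — Osei by 17–0.
Osei beats Park, Ivanov, Ahmed; loses to Dube — 3 pairwise wins.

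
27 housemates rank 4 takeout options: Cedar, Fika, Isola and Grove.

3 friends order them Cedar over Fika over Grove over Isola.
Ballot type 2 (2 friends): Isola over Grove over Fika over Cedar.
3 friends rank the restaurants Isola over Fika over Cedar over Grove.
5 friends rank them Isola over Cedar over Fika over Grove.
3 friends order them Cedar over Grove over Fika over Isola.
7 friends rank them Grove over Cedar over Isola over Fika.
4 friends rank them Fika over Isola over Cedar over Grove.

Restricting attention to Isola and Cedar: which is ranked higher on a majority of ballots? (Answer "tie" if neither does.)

Ballots ranking Isola above Cedar: 2 + 3 + 5 + 4 = 14.
Ballots ranking Cedar above Isola: 27 − 14 = 13.
Isola wins the head-to-head 14–13.

Isola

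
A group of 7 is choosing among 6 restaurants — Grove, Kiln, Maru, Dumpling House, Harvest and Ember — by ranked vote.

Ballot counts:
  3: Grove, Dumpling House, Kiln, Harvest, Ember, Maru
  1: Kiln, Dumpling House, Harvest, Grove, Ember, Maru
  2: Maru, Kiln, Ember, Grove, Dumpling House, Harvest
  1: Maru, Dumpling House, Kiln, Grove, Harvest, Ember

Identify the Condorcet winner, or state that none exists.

Check each pair by majority over 7 ballots:
Grove vs Kiln: Kiln, 4–3.
Grove–Maru: Grove 4–3.
Grove vs Dumpling House: Grove wins 5–2.
Grove–Harvest: Grove 6–1.
Grove vs Ember: Grove wins 5–2.
Kiln vs Maru: Kiln wins 4–3.
Kiln vs Dumpling House: Dumpling House wins 4–3.
Kiln vs Harvest: Kiln wins 7–0.
Kiln vs Ember: Kiln wins 7–0.
Maru vs Dumpling House: Dumpling House wins 4–3.
Maru vs Harvest: Harvest wins 4–3.
Maru vs Ember: Ember, 4–3.
Dumpling House vs Harvest: Dumpling House, 7–0.
Dumpling House–Ember: Dumpling House 5–2.
Harvest vs Ember: Harvest wins 5–2.
Each restaurant drops at least one matchup (Grove loses to Kiln; Kiln loses to Dumpling House; Maru loses to Grove; Dumpling House loses to Grove; Harvest loses to Grove; Ember loses to Grove); the cycle Grove > Dumpling House > Kiln > Grove rules out a Condorcet winner.

none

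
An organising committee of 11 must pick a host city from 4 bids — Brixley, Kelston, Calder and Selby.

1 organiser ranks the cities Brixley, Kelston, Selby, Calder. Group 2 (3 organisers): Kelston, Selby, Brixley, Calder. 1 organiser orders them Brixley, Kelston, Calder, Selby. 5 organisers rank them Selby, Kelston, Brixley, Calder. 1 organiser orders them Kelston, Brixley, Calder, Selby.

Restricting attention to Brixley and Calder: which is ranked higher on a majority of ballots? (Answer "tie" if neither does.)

Brixley

Ballots ranking Brixley above Calder: 1 + 3 + 1 + 5 + 1 = 11.
Ballots ranking Calder above Brixley: 11 − 11 = 0.
Brixley wins the head-to-head 11–0.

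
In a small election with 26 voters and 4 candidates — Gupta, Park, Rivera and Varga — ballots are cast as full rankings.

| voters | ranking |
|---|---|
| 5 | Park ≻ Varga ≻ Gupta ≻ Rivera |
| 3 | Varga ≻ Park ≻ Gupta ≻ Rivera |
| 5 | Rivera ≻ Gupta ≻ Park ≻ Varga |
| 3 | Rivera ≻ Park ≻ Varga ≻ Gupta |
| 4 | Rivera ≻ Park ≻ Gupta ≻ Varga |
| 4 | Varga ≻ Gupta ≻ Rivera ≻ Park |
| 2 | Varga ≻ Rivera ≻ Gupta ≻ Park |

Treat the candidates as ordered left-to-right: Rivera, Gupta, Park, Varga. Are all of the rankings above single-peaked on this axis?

no

Axis positions: Rivera=1, Gupta=2, Park=3, Varga=4.
Cluster 1 (peak Park at position 3): ranking walks positions 3-4-2-1, expanding outward from the peak — single-peaked.
Cluster 2 (peak Varga at position 4): ranking walks positions 4-3-2-1, expanding outward from the peak — single-peaked.
Cluster 3 (peak Rivera at position 1): ranking walks positions 1-2-3-4, expanding outward from the peak — single-peaked.
Cluster 4: ranking walks positions 1-3-4-2; Park is ranked above Gupta even though Gupta lies between Park and the peak Rivera on the axis — preferences dip and rise again. Not single-peaked.
Cluster 5: ranking walks positions 1-3-2-4; Park is ranked above Gupta even though Gupta lies between Park and the peak Rivera on the axis — preferences dip and rise again. Not single-peaked.
Cluster 6: ranking walks positions 4-2-1-3; Gupta is ranked above Park even though Park lies between Gupta and the peak Varga on the axis — preferences dip and rise again. Not single-peaked.
Cluster 7: ranking walks positions 4-1-2-3; Rivera is ranked above Park even though Park lies between Rivera and the peak Varga on the axis — preferences dip and rise again. Not single-peaked.
Cluster 4 violates single-peakedness, so the profile is not single-peaked on this axis.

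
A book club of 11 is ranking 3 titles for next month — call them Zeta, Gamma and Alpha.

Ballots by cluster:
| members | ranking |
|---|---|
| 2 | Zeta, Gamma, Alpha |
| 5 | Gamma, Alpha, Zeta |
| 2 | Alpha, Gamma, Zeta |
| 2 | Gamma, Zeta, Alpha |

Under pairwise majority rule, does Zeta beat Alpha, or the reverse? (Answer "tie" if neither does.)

Alpha

Ballots ranking Zeta above Alpha: 2 + 2 = 4.
Ballots ranking Alpha above Zeta: 11 − 4 = 7.
Alpha wins the head-to-head 7–4.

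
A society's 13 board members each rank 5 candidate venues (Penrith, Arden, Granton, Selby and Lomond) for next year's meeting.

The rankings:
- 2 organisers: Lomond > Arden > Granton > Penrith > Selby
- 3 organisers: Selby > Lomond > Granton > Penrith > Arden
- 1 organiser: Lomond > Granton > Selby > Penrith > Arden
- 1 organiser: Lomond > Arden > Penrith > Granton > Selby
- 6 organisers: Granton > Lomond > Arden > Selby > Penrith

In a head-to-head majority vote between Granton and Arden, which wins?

Granton

Ballots ranking Granton above Arden: 3 + 1 + 6 = 10.
Ballots ranking Arden above Granton: 13 − 10 = 3.
Granton wins the head-to-head 10–3.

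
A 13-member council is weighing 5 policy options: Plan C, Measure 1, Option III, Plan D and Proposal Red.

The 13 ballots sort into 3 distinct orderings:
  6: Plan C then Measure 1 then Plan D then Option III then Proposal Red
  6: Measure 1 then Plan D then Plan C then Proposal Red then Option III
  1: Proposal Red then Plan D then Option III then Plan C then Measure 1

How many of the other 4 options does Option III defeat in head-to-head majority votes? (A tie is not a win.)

0

Option III against each rival (13 council members):
Option III–Plan C: Plan C 12–1.
Option III vs Measure 1: 1 for Option III, 12 for Measure 1 — Measure 1 by 12–1.
Option III vs Plan D: Option III is ranked higher on 0 ballots, Plan D on 13. Plan D wins 13–0.
Option III vs Proposal Red: 6 for Option III, 7 for Proposal Red — Proposal Red by 7–6.
Option III beats no one; loses to Plan C, Measure 1, Plan D, Proposal Red — 0 pairwise wins.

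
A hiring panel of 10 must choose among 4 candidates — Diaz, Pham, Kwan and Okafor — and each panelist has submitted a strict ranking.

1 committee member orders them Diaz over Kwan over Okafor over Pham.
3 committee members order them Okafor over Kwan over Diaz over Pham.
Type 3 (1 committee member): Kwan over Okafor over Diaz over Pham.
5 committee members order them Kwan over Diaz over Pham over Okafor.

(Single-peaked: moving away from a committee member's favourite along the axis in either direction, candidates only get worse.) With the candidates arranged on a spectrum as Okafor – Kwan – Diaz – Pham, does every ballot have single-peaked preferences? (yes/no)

yes

Axis positions: Okafor=1, Kwan=2, Diaz=3, Pham=4.
Type 1 (peak Diaz at position 3): ranking walks positions 3-2-1-4, expanding outward from the peak — single-peaked.
Type 2 (peak Okafor at position 1): ranking walks positions 1-2-3-4, expanding outward from the peak — single-peaked.
Type 3 (peak Kwan at position 2): ranking walks positions 2-1-3-4, expanding outward from the peak — single-peaked.
Type 4 (peak Kwan at position 2): ranking walks positions 2-3-4-1, expanding outward from the peak — single-peaked.
Every ranking is single-peaked on this axis.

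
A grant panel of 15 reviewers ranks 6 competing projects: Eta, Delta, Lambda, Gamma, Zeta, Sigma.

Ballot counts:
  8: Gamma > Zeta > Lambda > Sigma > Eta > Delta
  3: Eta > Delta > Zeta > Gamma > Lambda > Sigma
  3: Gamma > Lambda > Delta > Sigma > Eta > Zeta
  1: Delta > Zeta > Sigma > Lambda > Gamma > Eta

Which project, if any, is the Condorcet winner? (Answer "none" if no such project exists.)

Pairwise majorities:
Eta vs Delta: 8+3 = 11 for Eta, 4 for Delta — Eta by 11–4.
Eta vs Lambda: 3 to 12, Lambda.
Eta vs Gamma: 3 to 12, Gamma.
Eta vs Zeta: Eta is ranked higher on 3+3 = 6 ballots, Zeta on 9. Zeta wins 9–6.
Eta vs Sigma: Eta is ranked higher on 3 ballots, Sigma on 12. Sigma wins 12–3.
Delta vs Lambda: Delta is ranked higher on 3+1 = 4 ballots, Lambda on 11. Lambda wins 11–4.
Delta vs Gamma: Delta is ranked higher on 3+1 = 4 ballots, Gamma on 11. Gamma wins 11–4.
Delta vs Zeta: Delta is ranked higher on 3+3+1 = 7 ballots, Zeta on 8. Zeta wins 8–7.
Delta vs Sigma: Delta is ranked higher on 3+3+1 = 7 ballots, Sigma on 8. Sigma wins 8–7.
Lambda vs Gamma: Lambda is ranked higher on 1 ballot, Gamma on 14. Gamma wins 14–1.
Lambda vs Zeta: 3 for Lambda, 12 for Zeta — Zeta by 12–3.
Lambda vs Sigma: 8+3+3 = 14 for Lambda, 1 for Sigma — Lambda by 14–1.
Gamma vs Zeta: Gamma preferred on 8+3 = 11 ballots; Gamma wins 11–4.
Gamma vs Sigma: 14 to 1, Gamma.
Zeta vs Sigma: Zeta preferred on 8+3+1 = 12 ballots; Zeta wins 12–3.
Gamma beats each of Eta, Delta, Lambda, Zeta, Sigma — Gamma is the Condorcet winner.

Gamma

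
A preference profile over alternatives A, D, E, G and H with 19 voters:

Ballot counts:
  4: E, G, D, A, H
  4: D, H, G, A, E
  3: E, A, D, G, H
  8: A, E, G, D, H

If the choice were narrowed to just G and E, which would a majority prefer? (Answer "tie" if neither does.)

Ballots ranking G above E: 4.
Ballots ranking E above G: 19 − 4 = 15.
E wins the head-to-head 15–4.

E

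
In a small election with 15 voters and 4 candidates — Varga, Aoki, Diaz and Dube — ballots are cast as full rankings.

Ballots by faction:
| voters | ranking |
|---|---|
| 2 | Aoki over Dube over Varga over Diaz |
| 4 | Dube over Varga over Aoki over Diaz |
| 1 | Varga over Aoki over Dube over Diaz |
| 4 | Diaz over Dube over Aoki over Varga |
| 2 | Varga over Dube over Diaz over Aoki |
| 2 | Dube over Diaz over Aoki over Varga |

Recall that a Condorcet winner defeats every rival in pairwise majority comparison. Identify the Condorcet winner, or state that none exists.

Dube

Pairwise majorities:
Varga vs Aoki: Varga preferred on 4+1+2 = 7 ballots; Aoki wins 8–7.
Varga vs Diaz: 2+4+1+2 = 9 for Varga, 6 for Diaz — Varga by 9–6.
Varga vs Dube: Varga is ranked higher on 1+2 = 3 ballots, Dube on 12. Dube wins 12–3.
Aoki vs Diaz: 2+4+1 = 7 for Aoki, 8 for Diaz — Diaz by 8–7.
Aoki vs Dube: 3 to 12, Dube.
Diaz vs Dube: 4 to 11, Dube.
Dube wins every pairwise contest, so Dube is the Condorcet winner.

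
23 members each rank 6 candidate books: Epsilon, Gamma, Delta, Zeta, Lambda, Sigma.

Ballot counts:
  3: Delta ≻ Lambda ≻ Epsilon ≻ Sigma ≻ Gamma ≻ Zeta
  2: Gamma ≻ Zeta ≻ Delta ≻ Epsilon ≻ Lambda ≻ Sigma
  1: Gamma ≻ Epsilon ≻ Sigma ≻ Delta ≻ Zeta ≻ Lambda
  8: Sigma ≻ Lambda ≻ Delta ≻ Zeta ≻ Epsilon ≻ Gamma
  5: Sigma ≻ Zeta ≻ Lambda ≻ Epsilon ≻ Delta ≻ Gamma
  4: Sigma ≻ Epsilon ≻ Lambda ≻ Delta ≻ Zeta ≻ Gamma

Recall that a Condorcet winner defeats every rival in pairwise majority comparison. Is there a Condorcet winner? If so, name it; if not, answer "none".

Sigma

Check each pair by majority over 23 ballots:
Epsilon vs Gamma: Epsilon, 20–3.
Epsilon vs Delta: Delta wins 13–10.
Epsilon vs Zeta: 8 to 15, Zeta.
Epsilon vs Lambda: Epsilon is ranked higher on 2+1+4 = 7 ballots, Lambda on 16. Lambda wins 16–7.
Epsilon vs Sigma: Sigma wins 17–6.
Gamma vs Delta: 2+1 = 3 for Gamma, 20 for Delta — Delta by 20–3.
Gamma vs Zeta: Gamma is ranked higher on 3+2+1 = 6 ballots, Zeta on 17. Zeta wins 17–6.
Gamma vs Lambda: Lambda, 20–3.
Gamma–Sigma: Sigma 20–3.
Delta vs Zeta: Delta wins 16–7.
Delta–Lambda: Lambda 17–6.
Delta vs Sigma: 5 to 18, Sigma.
Zeta vs Lambda: Zeta is ranked higher on 2+1+5 = 8 ballots, Lambda on 15. Lambda wins 15–8.
Zeta vs Sigma: Zeta preferred on 2 ballots; Sigma wins 21–2.
Lambda vs Sigma: Sigma wins 18–5.
Only Sigma has no losses; Sigma is the Condorcet winner.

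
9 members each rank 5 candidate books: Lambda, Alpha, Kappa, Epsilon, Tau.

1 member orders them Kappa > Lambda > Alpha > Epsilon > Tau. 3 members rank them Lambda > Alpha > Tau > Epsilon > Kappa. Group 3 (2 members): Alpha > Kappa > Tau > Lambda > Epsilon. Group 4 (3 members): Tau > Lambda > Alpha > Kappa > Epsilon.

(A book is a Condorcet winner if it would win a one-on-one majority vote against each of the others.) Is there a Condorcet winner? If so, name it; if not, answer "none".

none

Pairwise majorities:
Lambda vs Alpha: Lambda preferred on 1+3+3 = 7 ballots; Lambda wins 7–2.
Lambda vs Kappa: 3+3 = 6 for Lambda, 3 for Kappa — Lambda by 6–3.
Lambda vs Epsilon: 1+3+2+3 = 9 for Lambda, 0 for Epsilon — Lambda by 9–0.
Lambda vs Tau: 4 to 5, Tau.
Alpha vs Kappa: Alpha preferred on 3+2+3 = 8 ballots; Alpha wins 8–1.
Alpha vs Epsilon: Alpha wins 9–0.
Alpha vs Tau: Alpha, 6–3.
Kappa vs Epsilon: Kappa is ranked higher on 1+2+3 = 6 ballots, Epsilon on 3. Kappa wins 6–3.
Kappa–Tau: Tau 6–3.
Epsilon vs Tau: Tau, 8–1.
Each book drops at least one matchup (Lambda loses to Tau; Alpha loses to Lambda; Kappa loses to Lambda; Epsilon loses to Lambda; Tau loses to Alpha); the cycle Lambda beats Alpha beats Tau beats Lambda rules out a Condorcet winner.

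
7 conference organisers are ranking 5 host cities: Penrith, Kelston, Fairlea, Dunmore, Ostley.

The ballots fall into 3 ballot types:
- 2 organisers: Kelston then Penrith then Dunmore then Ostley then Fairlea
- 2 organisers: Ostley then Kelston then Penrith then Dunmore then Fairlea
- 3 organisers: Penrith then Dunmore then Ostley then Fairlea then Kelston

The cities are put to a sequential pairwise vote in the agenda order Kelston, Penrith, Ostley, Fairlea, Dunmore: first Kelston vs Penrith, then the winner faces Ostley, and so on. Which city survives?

Round 1: Kelston vs Penrith — 4–3, Kelston advances.
Round 2: Kelston vs Ostley — 2–5, Ostley advances.
Round 3: Ostley vs Fairlea — 7–0, Ostley advances.
Round 4: Ostley vs Dunmore — 2–5, Dunmore advances.
Dunmore survives the agenda.

Dunmore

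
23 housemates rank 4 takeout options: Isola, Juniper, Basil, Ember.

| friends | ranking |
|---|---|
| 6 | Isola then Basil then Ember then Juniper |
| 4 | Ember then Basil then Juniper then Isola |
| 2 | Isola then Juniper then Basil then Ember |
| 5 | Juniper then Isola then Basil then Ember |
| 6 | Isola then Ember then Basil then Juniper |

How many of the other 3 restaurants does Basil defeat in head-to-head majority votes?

2

Basil against each rival (23 friends):
Basil vs Isola: 4 to 19, Isola.
Basil vs Juniper: Basil preferred on 6+4+6 = 16 ballots; Basil wins 16–7.
Basil–Ember: Basil 13–10.
Basil beats Juniper, Ember; loses to Isola — 2 pairwise wins.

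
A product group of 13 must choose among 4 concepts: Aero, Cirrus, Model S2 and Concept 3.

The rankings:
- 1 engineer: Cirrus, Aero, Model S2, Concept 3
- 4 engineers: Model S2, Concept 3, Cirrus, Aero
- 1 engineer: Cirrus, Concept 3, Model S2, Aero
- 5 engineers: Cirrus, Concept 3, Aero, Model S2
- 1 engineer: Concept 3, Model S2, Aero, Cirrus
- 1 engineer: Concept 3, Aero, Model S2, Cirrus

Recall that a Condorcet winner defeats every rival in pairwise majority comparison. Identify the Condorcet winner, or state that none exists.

Cirrus

Head-to-head results (13 engineers):
Aero vs Cirrus: 2 to 11, Cirrus.
Aero vs Model S2: Aero preferred on 1+5+1 = 7 ballots; Aero wins 7–6.
Aero vs Concept 3: 1 to 12, Concept 3.
Cirrus vs Model S2: Cirrus is ranked higher on 1+1+5 = 7 ballots, Model S2 on 6. Cirrus wins 7–6.
Cirrus vs Concept 3: 7 to 6, Cirrus.
Model S2 vs Concept 3: Model S2 is ranked higher on 1+4 = 5 ballots, Concept 3 on 8. Concept 3 wins 8–5.
Cirrus wins every pairwise contest, so Cirrus is the Condorcet winner.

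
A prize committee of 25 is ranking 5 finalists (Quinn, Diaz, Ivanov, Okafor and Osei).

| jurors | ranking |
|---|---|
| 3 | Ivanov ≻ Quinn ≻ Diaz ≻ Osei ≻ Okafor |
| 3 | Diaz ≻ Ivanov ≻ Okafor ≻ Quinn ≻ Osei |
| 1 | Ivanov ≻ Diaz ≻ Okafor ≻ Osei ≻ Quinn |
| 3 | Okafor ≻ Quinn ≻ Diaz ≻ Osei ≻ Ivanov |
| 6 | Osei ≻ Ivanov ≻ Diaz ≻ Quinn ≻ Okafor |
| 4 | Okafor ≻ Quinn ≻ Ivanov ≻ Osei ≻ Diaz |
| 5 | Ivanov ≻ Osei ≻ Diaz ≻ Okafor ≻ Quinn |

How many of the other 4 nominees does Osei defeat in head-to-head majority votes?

2

Osei against each rival (25 jurors):
Osei vs Quinn: Quinn, 13–12.
Osei–Diaz: Osei 15–10.
Osei–Ivanov: Ivanov 16–9.
Osei–Okafor: Osei 14–11.
Osei beats Diaz, Okafor; loses to Quinn, Ivanov — 2 pairwise wins.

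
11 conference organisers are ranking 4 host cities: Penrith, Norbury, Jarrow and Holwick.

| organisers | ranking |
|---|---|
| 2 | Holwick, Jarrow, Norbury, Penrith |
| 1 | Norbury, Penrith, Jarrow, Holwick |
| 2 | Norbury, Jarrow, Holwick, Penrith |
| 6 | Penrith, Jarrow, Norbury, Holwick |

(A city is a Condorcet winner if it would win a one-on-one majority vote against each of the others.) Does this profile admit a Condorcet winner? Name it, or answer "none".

Penrith

Head-to-head results (11 organisers):
Penrith vs Norbury: Penrith, 6–5.
Penrith vs Jarrow: Penrith preferred on 1+6 = 7 ballots; Penrith wins 7–4.
Penrith vs Holwick: Penrith wins 7–4.
Norbury–Jarrow: Jarrow 8–3.
Norbury vs Holwick: Norbury preferred on 1+2+6 = 9 ballots; Norbury wins 9–2.
Jarrow vs Holwick: Jarrow wins 9–2.
Penrith beats each of Norbury, Jarrow, Holwick — Penrith is the Condorcet winner.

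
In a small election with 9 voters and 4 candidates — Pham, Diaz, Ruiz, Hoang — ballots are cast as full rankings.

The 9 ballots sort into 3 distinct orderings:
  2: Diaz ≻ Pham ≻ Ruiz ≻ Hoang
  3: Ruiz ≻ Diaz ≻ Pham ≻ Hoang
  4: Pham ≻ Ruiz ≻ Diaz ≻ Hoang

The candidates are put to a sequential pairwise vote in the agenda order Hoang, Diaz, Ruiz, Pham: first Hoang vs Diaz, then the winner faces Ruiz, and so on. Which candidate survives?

Pham

Round 1: Hoang vs Diaz — 0–9, Diaz advances.
Round 2: Diaz vs Ruiz — 2–7, Ruiz advances.
Round 3: Ruiz vs Pham — 3–6, Pham advances.
Pham survives the agenda.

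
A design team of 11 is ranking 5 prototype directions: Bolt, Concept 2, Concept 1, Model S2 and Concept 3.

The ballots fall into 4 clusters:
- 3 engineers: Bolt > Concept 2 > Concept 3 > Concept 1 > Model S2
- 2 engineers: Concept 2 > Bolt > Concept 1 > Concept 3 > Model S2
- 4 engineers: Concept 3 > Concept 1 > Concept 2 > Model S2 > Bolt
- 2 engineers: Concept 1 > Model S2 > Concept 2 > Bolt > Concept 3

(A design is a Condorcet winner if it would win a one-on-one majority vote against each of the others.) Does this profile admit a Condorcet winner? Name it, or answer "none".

none

Head-to-head results (11 engineers):
Bolt vs Concept 2: Concept 2 wins 8–3.
Bolt–Concept 1: Concept 1 6–5.
Bolt vs Model S2: Model S2 wins 6–5.
Bolt vs Concept 3: Bolt, 7–4.
Concept 2 vs Concept 1: Concept 1, 6–5.
Concept 2 vs Model S2: Concept 2 wins 9–2.
Concept 2 vs Concept 3: Concept 2 wins 7–4.
Concept 1 vs Model S2: Concept 1, 11–0.
Concept 1 vs Concept 3: Concept 3, 7–4.
Model S2–Concept 3: Concept 3 9–2.
Each design drops at least one matchup (Bolt loses to Concept 2; Concept 2 loses to Concept 1; Concept 1 loses to Concept 3; Model S2 loses to Concept 2; Concept 3 loses to Bolt); the cycle Bolt beats Concept 3 beats Concept 1 beats Bolt rules out a Condorcet winner.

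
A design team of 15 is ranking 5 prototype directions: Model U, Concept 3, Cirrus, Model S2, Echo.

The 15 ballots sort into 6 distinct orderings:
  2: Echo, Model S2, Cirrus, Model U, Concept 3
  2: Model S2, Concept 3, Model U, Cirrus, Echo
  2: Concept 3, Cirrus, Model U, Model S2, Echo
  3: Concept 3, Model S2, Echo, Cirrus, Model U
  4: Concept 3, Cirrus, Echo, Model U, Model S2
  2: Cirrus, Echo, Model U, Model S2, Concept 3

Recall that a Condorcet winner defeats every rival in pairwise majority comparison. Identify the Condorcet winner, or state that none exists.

Concept 3

Head-to-head results (15 engineers):
Model U vs Concept 3: Concept 3 wins 11–4.
Model U vs Cirrus: Cirrus wins 13–2.
Model U vs Model S2: Model U wins 8–7.
Model U vs Echo: Echo, 11–4.
Concept 3 vs Cirrus: Concept 3, 11–4.
Concept 3 vs Model S2: Concept 3 wins 9–6.
Concept 3 vs Echo: Concept 3 wins 11–4.
Cirrus vs Model S2: Cirrus, 8–7.
Cirrus–Echo: Cirrus 10–5.
Model S2 vs Echo: Echo wins 8–7.
Only Concept 3 has no losses; Concept 3 is the Condorcet winner.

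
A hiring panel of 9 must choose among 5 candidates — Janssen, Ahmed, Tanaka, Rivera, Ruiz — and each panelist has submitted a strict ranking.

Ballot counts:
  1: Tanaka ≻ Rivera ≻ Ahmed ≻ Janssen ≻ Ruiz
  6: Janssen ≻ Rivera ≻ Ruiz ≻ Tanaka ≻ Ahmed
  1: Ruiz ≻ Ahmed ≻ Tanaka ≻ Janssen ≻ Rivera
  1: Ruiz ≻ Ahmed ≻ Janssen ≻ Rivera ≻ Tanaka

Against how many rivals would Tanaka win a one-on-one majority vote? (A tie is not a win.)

1

Tanaka against each rival (9 committee members):
Tanaka vs Janssen: 1+1 = 2 for Tanaka, 7 for Janssen — Janssen by 7–2.
Tanaka–Ahmed: Tanaka 7–2.
Tanaka vs Rivera: Tanaka is ranked higher on 1+1 = 2 ballots, Rivera on 7. Rivera wins 7–2.
Tanaka vs Ruiz: Ruiz wins 8–1.
Tanaka beats Ahmed; loses to Janssen, Rivera, Ruiz — 1 pairwise win.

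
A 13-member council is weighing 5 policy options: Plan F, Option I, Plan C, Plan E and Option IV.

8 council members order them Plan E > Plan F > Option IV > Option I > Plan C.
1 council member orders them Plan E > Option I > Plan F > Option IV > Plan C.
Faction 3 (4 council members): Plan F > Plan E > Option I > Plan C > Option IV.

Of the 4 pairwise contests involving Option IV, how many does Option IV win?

2

Option IV against each rival (13 council members):
Option IV vs Plan F: Option IV preferred on 0 ballots; Plan F wins 13–0.
Option IV vs Option I: Option IV preferred on 8 ballots; Option IV wins 8–5.
Option IV vs Plan C: Option IV, 9–4.
Option IV vs Plan E: Option IV preferred on 0 ballots; Plan E wins 13–0.
Option IV beats Option I, Plan C; loses to Plan F, Plan E — 2 pairwise wins.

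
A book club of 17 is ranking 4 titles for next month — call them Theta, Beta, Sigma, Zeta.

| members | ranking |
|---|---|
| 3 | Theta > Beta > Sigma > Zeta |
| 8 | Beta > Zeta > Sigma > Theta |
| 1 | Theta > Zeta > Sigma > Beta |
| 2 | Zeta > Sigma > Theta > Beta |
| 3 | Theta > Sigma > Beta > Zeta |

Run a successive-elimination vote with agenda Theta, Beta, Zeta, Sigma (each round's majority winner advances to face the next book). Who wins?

Round 1: Theta vs Beta — 9–8, Theta advances.
Round 2: Theta vs Zeta — 7–10, Zeta advances.
Round 3: Zeta vs Sigma — 11–6, Zeta advances.
Zeta survives the agenda.

Zeta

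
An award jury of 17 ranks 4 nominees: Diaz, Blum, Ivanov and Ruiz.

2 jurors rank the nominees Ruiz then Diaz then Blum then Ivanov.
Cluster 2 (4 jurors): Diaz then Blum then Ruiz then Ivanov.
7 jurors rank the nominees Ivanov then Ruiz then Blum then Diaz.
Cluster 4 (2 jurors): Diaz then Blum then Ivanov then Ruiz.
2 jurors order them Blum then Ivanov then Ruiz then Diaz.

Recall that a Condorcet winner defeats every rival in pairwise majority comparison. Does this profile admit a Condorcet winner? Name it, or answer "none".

Head-to-head results (17 jurors):
Diaz vs Blum: Blum wins 9–8.
Diaz vs Ivanov: Diaz is ranked higher on 2+4+2 = 8 ballots, Ivanov on 9. Ivanov wins 9–8.
Diaz vs Ruiz: Ruiz wins 11–6.
Blum vs Ivanov: 2+4+2+2 = 10 for Blum, 7 for Ivanov — Blum by 10–7.
Blum vs Ruiz: Ruiz wins 9–8.
Ivanov vs Ruiz: Ivanov is ranked higher on 7+2+2 = 11 ballots, Ruiz on 6. Ivanov wins 11–6.
No nominee is unbeaten: Diaz loses to Blum; Blum loses to Ruiz; Ivanov loses to Blum; Ruiz loses to Ivanov. In particular Blum > Ivanov > Ruiz > Blum is a majority cycle — no Condorcet winner exists.

none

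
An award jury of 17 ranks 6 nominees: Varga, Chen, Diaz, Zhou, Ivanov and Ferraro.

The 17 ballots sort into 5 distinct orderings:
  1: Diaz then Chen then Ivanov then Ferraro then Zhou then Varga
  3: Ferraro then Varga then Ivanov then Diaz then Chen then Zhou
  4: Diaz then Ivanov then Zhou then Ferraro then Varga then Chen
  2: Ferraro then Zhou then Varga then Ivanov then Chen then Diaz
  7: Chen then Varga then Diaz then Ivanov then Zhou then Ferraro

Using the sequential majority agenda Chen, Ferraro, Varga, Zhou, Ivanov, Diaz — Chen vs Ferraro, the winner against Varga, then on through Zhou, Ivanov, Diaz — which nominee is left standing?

Round 1: Chen vs Ferraro — 8–9, Ferraro advances.
Round 2: Ferraro vs Varga — 10–7, Ferraro advances.
Round 3: Ferraro vs Zhou — 6–11, Zhou advances.
Round 4: Zhou vs Ivanov — 2–15, Ivanov advances.
Round 5: Ivanov vs Diaz — 5–12, Diaz advances.
Diaz survives the agenda.

Diaz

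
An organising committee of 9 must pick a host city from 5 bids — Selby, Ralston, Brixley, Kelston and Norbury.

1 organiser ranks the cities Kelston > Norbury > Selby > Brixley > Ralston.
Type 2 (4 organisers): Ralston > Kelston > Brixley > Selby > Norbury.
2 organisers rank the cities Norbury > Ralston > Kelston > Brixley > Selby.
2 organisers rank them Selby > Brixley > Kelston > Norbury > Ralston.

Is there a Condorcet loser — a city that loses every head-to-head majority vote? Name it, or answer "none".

Head-to-head results (9 organisers):
Selby vs Ralston: Ralston wins 6–3.
Selby vs Brixley: Selby is ranked higher on 1+2 = 3 ballots, Brixley on 6. Brixley wins 6–3.
Selby–Kelston: Kelston 7–2.
Selby vs Norbury: Selby wins 6–3.
Ralston vs Brixley: Ralston is ranked higher on 4+2 = 6 ballots, Brixley on 3. Ralston wins 6–3.
Ralston vs Kelston: Ralston, 6–3.
Ralston–Norbury: Norbury 5–4.
Brixley vs Kelston: Brixley is ranked higher on 2 ballots, Kelston on 7. Kelston wins 7–2.
Brixley vs Norbury: Brixley preferred on 4+2 = 6 ballots; Brixley wins 6–3.
Kelston vs Norbury: Kelston is ranked higher on 1+4+2 = 7 ballots, Norbury on 2. Kelston wins 7–2.
No city is winless: Selby beats Norbury; Ralston beats Selby; Brixley beats Selby; Kelston beats Selby; Norbury beats Ralston. There is no Condorcet loser.

none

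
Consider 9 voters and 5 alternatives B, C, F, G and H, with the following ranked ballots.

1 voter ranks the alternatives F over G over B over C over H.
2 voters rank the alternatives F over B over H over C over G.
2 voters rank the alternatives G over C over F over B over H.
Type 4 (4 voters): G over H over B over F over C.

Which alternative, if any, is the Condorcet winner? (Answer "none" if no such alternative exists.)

Head-to-head results (9 voters):
B vs C: 7 to 2, B.
B vs F: B is ranked higher on 4 ballots, F on 5. F wins 5–4.
B vs G: 2 for B, 7 for G — G by 7–2.
B vs H: B is ranked higher on 1+2+2 = 5 ballots, H on 4. B wins 5–4.
C vs F: C is ranked higher on 2 ballots, F on 7. F wins 7–2.
C vs G: 2 to 7, G.
C vs H: C is ranked higher on 1+2 = 3 ballots, H on 6. H wins 6–3.
F vs G: 3 to 6, G.
F vs H: 5 to 4, F.
G vs H: 7 to 2, G.
G defeats every rival head-to-head and is the Condorcet winner.

G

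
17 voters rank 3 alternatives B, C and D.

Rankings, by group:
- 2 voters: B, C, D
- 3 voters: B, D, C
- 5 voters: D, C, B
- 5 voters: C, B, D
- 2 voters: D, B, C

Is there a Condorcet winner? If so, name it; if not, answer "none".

Head-to-head results (17 voters):
B vs C: C, 10–7.
B–D: B 10–7.
C vs D: D, 10–7.
No alternative is unbeaten: B loses to C; C loses to D; D loses to B. In particular B beats D beats C beats B is a majority cycle — no Condorcet winner exists.

none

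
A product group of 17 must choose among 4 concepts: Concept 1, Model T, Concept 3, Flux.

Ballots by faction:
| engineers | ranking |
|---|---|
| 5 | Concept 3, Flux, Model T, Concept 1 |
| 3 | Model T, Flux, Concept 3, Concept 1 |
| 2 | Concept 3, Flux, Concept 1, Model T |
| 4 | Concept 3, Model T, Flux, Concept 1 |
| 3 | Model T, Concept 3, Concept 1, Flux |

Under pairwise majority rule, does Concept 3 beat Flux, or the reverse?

Ballots ranking Concept 3 above Flux: 5 + 2 + 4 + 3 = 14.
Ballots ranking Flux above Concept 3: 17 − 14 = 3.
Concept 3 wins the head-to-head 14–3.

Concept 3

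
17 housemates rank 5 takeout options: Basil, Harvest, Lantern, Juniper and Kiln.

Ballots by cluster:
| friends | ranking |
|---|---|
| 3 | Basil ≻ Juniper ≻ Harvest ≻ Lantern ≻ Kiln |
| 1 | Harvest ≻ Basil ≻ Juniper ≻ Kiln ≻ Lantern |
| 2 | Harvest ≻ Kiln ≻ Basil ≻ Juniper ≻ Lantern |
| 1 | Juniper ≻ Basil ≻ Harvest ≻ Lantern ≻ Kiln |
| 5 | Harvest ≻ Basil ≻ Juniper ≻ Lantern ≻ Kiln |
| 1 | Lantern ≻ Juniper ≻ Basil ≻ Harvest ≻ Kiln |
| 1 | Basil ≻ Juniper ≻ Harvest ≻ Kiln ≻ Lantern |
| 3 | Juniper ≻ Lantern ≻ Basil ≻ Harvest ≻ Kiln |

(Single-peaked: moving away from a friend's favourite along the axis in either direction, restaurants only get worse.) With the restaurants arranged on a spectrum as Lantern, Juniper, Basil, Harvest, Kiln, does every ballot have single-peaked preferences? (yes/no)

yes

Axis positions: Lantern=1, Juniper=2, Basil=3, Harvest=4, Kiln=5.
Cluster 1 (peak Basil at position 3): ranking walks positions 3-2-4-1-5, expanding outward from the peak — single-peaked.
Cluster 2 (peak Harvest at position 4): ranking walks positions 4-3-2-5-1, expanding outward from the peak — single-peaked.
Cluster 3 (peak Harvest at position 4): ranking walks positions 4-5-3-2-1, expanding outward from the peak — single-peaked.
Cluster 4 (peak Juniper at position 2): ranking walks positions 2-3-4-1-5, expanding outward from the peak — single-peaked.
Cluster 5 (peak Harvest at position 4): ranking walks positions 4-3-2-1-5, expanding outward from the peak — single-peaked.
Cluster 6 (peak Lantern at position 1): ranking walks positions 1-2-3-4-5, expanding outward from the peak — single-peaked.
Cluster 7 (peak Basil at position 3): ranking walks positions 3-2-4-5-1, expanding outward from the peak — single-peaked.
Cluster 8 (peak Juniper at position 2): ranking walks positions 2-1-3-4-5, expanding outward from the peak — single-peaked.
Every ranking is single-peaked on this axis.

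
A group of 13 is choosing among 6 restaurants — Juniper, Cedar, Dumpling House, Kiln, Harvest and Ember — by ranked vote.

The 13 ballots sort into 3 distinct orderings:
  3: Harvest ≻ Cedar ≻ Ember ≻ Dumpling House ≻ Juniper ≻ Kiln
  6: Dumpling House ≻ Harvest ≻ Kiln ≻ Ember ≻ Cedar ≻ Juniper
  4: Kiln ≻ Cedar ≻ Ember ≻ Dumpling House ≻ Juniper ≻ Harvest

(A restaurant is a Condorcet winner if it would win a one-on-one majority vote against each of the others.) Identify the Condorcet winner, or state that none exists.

none

Check each pair by majority over 13 ballots:
Juniper vs Cedar: Juniper is ranked higher on 0 ballots, Cedar on 13. Cedar wins 13–0.
Juniper vs Dumpling House: Dumpling House wins 13–0.
Juniper vs Kiln: Kiln, 10–3.
Juniper vs Harvest: Harvest, 9–4.
Juniper vs Ember: 0 to 13, Ember.
Cedar vs Dumpling House: 3+4 = 7 for Cedar, 6 for Dumpling House — Cedar by 7–6.
Cedar vs Kiln: Cedar preferred on 3 ballots; Kiln wins 10–3.
Cedar vs Harvest: Cedar is ranked higher on 4 ballots, Harvest on 9. Harvest wins 9–4.
Cedar–Ember: Cedar 7–6.
Dumpling House vs Kiln: 9 to 4, Dumpling House.
Dumpling House vs Harvest: Dumpling House, 10–3.
Dumpling House vs Ember: Ember wins 7–6.
Kiln vs Harvest: 4 to 9, Harvest.
Kiln vs Ember: Kiln, 10–3.
Harvest vs Ember: Harvest, 9–4.
No restaurant is unbeaten: Juniper loses to Cedar; Cedar loses to Kiln; Dumpling House loses to Cedar; Kiln loses to Dumpling House; Harvest loses to Dumpling House; Ember loses to Cedar. In particular Cedar → Dumpling House → Kiln → Cedar is a majority cycle — no Condorcet winner exists.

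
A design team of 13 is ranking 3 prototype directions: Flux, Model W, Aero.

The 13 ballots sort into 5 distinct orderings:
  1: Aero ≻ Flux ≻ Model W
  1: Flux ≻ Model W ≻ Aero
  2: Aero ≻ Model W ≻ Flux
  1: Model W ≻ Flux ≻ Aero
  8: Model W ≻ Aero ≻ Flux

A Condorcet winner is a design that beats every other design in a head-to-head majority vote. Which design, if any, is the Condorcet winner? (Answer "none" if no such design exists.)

Model W

Head-to-head results (13 engineers):
Flux vs Model W: Flux preferred on 1+1 = 2 ballots; Model W wins 11–2.
Flux vs Aero: Flux is ranked higher on 1+1 = 2 ballots, Aero on 11. Aero wins 11–2.
Model W vs Aero: 1+1+8 = 10 for Model W, 3 for Aero — Model W by 10–3.
Model W defeats every rival head-to-head and is the Condorcet winner.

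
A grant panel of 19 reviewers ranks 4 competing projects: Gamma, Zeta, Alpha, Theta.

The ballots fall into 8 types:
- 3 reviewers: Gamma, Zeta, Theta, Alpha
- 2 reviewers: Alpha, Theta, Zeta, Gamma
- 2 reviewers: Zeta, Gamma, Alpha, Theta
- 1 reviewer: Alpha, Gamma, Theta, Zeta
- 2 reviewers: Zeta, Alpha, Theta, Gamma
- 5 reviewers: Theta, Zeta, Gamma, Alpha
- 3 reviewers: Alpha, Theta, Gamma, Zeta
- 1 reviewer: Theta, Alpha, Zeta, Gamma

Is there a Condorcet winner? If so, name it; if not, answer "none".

none

Pairwise majorities:
Gamma vs Zeta: Gamma preferred on 3+1+3 = 7 ballots; Zeta wins 12–7.
Gamma–Alpha: Gamma 10–9.
Gamma vs Theta: 3+2+1 = 6 for Gamma, 13 for Theta — Theta by 13–6.
Zeta vs Alpha: Zeta, 12–7.
Zeta vs Theta: 7 to 12, Theta.
Alpha vs Theta: Alpha, 10–9.
Every project loses at least once (Gamma loses to Zeta; Zeta loses to Theta; Alpha loses to Gamma; Theta loses to Alpha). The majority relation contains the cycle Gamma > Alpha > Theta > Gamma, so there is no Condorcet winner.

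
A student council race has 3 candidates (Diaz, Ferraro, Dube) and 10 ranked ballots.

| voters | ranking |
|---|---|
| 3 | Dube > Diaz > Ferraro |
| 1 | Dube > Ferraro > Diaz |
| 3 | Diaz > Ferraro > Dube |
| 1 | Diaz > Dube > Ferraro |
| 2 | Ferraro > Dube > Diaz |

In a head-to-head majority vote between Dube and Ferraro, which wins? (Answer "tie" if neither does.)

Ballots ranking Dube above Ferraro: 3 + 1 + 1 = 5.
Ballots ranking Ferraro above Dube: 10 − 5 = 5.
5–5: the pair ties.

tie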